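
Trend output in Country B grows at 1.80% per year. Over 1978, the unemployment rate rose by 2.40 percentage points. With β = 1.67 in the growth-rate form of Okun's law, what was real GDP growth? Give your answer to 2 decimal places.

-2.21%

Growth-rate Okun's law: g_Y = g_Y* - β × Δu.
g_Y = 1.80 - 1.67 × (2.40) = 1.8 - 4.008 = -2.208%, i.e. -2.21% to 2 d.p.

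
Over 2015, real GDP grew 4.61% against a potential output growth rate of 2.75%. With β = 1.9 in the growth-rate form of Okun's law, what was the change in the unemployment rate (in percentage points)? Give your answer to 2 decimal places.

Growth-rate Okun's law: g_Y = g_Y* - β × Δu, so Δu = (g_Y* - g_Y)/β.
Δu = (2.75 - 4.61)/1.9 = -1.86/1.9 = -0.98 percentage points.

-0.98 percentage points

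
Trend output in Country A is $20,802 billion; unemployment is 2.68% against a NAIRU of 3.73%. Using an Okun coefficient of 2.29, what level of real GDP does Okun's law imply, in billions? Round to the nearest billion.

Unemployment gap = 2.68 - 3.73 = -1.05 points, so the output gap is -2.29 × (-1.05) = 2.4045%.
Actual GDP = 20802 × (1 + 2.4045/100) = 20802 × 1.024045 ≈ 21302 billion.

$21,302 billion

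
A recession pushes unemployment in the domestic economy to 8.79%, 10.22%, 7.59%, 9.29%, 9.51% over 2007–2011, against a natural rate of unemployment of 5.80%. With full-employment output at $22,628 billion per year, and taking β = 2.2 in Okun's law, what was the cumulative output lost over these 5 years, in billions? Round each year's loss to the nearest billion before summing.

Year 2007: gap = -2.2 × (8.79 - 5.8) = -6.578%, loss ≈ 22628 × 6.578/100 ≈ 1488.
Year 2008: gap = -2.2 × (10.22 - 5.8) = -9.724%, loss ≈ 22628 × 9.724/100 ≈ 2200.
Year 2009: gap = -2.2 × (7.59 - 5.8) = -3.938%, loss ≈ 22628 × 3.938/100 ≈ 891.
Year 2010: gap = -2.2 × (9.29 - 5.8) = -7.678%, loss ≈ 22628 × 7.678/100 ≈ 1737.
Year 2011: gap = -2.2 × (9.51 - 5.8) = -8.162%, loss ≈ 22628 × 8.162/100 ≈ 1847.
Total lost output = 1488 + 2200 + 891 + 1737 + 1847 = 8163 billion.

$8,163 billion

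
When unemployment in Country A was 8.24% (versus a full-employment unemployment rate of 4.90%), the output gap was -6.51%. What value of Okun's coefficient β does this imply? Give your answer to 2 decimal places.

Okun's law: output gap = -β × (u - u*).
-6.51 = -β × (8.24 - 4.9) = -β × 3.34, so β = 6.51/3.34 = 1.95.

β ≈ 1.95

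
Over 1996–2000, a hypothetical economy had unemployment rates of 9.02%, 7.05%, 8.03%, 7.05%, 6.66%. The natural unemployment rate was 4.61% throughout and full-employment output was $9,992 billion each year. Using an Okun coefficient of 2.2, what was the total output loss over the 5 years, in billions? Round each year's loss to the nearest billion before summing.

$3,244 billion

Year 1996: gap = -2.2 × (9.02 - 4.61) = -9.702%, loss ≈ 9992 × 9.702/100 ≈ 969.
Year 1997: gap = -2.2 × (7.05 - 4.61) = -5.368%, loss ≈ 9992 × 5.368/100 ≈ 536.
Year 1998: gap = -2.2 × (8.03 - 4.61) = -7.524%, loss ≈ 9992 × 7.524/100 ≈ 752.
Year 1999: gap = -2.2 × (7.05 - 4.61) = -5.368%, loss ≈ 9992 × 5.368/100 ≈ 536.
Year 2000: gap = -2.2 × (6.66 - 4.61) = -4.51%, loss ≈ 9992 × 4.51/100 ≈ 451.
Total lost output = 969 + 536 + 752 + 536 + 451 = 3244 billion.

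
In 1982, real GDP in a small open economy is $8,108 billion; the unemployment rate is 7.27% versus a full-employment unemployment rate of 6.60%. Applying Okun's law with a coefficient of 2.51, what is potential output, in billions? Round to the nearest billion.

Unemployment gap = 7.27 - 6.6 = 0.67 points, so output gap = -2.51 × 0.67 = -1.6817%.
Since Y = Y* × (1 + gap/100), Y* = 8108/0.983183 ≈ 8247 billion.

$8,247 billion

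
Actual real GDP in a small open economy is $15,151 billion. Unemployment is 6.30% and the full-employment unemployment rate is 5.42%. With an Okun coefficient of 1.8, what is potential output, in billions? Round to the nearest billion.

Unemployment gap = 6.3 - 5.42 = 0.88 points, so output gap = -1.8 × 0.88 = -1.584%.
Since Y = Y* × (1 + gap/100), Y* = 15151/0.98416 ≈ 15395 billion.

$15,395 billion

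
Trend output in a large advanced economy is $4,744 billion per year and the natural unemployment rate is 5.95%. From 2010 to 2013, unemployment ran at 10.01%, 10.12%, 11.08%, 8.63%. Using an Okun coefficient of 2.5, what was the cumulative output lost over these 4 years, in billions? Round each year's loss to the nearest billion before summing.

Year 2010: gap = -2.5 × (10.01 - 5.95) = -10.15%, loss ≈ 4744 × 10.15/100 ≈ 482.
Year 2011: gap = -2.5 × (10.12 - 5.95) = -10.425%, loss ≈ 4744 × 10.425/100 ≈ 495.
Year 2012: gap = -2.5 × (11.08 - 5.95) = -12.825%, loss ≈ 4744 × 12.825/100 ≈ 608.
Year 2013: gap = -2.5 × (8.63 - 5.95) = -6.7%, loss ≈ 4744 × 6.7/100 ≈ 318.
Total lost output = 482 + 495 + 608 + 318 = 1903 billion.

$1,903 billion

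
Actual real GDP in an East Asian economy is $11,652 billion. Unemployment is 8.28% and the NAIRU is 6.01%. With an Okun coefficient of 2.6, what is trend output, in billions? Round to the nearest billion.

$12,383 billion

Unemployment gap = 8.28 - 6.01 = 2.27 points, so output gap = -2.6 × 2.27 = -5.902%.
Since Y = Y* × (1 + gap/100), Y* = 11652/0.94098 ≈ 12383 billion.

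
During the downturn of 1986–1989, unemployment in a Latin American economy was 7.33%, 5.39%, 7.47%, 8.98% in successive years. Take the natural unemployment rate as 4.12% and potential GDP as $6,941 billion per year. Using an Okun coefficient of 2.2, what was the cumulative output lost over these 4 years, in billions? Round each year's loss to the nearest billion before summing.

Year 1986: gap = -2.2 × (7.33 - 4.12) = -7.062%, loss ≈ 6941 × 7.062/100 ≈ 490.
Year 1987: gap = -2.2 × (5.39 - 4.12) = -2.794%, loss ≈ 6941 × 2.794/100 ≈ 194.
Year 1988: gap = -2.2 × (7.47 - 4.12) = -7.37%, loss ≈ 6941 × 7.37/100 ≈ 512.
Year 1989: gap = -2.2 × (8.98 - 4.12) = -10.692%, loss ≈ 6941 × 10.692/100 ≈ 742.
Total lost output = 490 + 194 + 512 + 742 = 1938 billion.

$1,938 billion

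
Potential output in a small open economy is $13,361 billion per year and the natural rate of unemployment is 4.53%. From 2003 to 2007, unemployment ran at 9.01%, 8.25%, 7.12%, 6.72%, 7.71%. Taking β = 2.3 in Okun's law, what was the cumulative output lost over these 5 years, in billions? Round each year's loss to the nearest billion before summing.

Year 2003: gap = -2.3 × (9.01 - 4.53) = -10.304%, loss ≈ 13361 × 10.304/100 ≈ 1377.
Year 2004: gap = -2.3 × (8.25 - 4.53) = -8.556%, loss ≈ 13361 × 8.556/100 ≈ 1143.
Year 2005: gap = -2.3 × (7.12 - 4.53) = -5.957%, loss ≈ 13361 × 5.957/100 ≈ 796.
Year 2006: gap = -2.3 × (6.72 - 4.53) = -5.037%, loss ≈ 13361 × 5.037/100 ≈ 673.
Year 2007: gap = -2.3 × (7.71 - 4.53) = -7.314%, loss ≈ 13361 × 7.314/100 ≈ 977.
Total lost output = 1377 + 1143 + 796 + 673 + 977 = 4966 billion.

$4,966 billion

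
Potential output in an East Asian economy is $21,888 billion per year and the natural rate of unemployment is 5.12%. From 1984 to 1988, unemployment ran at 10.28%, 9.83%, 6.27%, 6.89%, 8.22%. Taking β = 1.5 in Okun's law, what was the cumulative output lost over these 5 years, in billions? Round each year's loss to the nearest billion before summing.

$5,217 billion

Year 1984: gap = -1.5 × (10.28 - 5.12) = -7.74%, loss ≈ 21888 × 7.74/100 ≈ 1694.
Year 1985: gap = -1.5 × (9.83 - 5.12) = -7.065%, loss ≈ 21888 × 7.065/100 ≈ 1546.
Year 1986: gap = -1.5 × (6.27 - 5.12) = -1.725%, loss ≈ 21888 × 1.725/100 ≈ 378.
Year 1987: gap = -1.5 × (6.89 - 5.12) = -2.655%, loss ≈ 21888 × 2.655/100 ≈ 581.
Year 1988: gap = -1.5 × (8.22 - 5.12) = -4.65%, loss ≈ 21888 × 4.65/100 ≈ 1018.
Total lost output = 1694 + 1546 + 378 + 581 + 1018 = 5217 billion.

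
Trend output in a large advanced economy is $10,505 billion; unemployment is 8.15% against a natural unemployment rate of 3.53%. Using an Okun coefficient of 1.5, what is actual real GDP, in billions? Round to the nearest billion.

$9,777 billion

Unemployment gap = 8.15 - 3.53 = 4.62 points, so the output gap is -1.5 × 4.62 = -6.93%.
Actual GDP = 10505 × (1 - 6.93/100) = 10505 × 0.9307 ≈ 9777 billion.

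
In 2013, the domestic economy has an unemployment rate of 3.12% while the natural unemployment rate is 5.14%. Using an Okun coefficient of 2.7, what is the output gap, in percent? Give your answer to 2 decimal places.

5.45%

The unemployment gap is 3.12 - 5.14 = -2.02 percentage points.
Okun's law gives an output gap of -2.7 × (-2.02) = 5.454%, i.e. 5.45% above potential.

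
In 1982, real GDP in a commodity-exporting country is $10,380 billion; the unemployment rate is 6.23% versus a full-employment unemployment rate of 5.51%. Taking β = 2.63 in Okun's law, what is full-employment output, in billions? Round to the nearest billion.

Unemployment gap = 6.23 - 5.51 = 0.72 points, so output gap = -2.63 × 0.72 = -1.8936%.
Since Y = Y* × (1 + gap/100), Y* = 10380/0.981064 ≈ 10580 billion.

$10,580 billion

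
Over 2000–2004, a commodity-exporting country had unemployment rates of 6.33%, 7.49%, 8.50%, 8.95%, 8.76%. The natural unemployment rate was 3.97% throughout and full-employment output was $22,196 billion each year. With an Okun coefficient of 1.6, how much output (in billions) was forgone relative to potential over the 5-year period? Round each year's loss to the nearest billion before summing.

$7,167 billion

Year 2000: gap = -1.6 × (6.33 - 3.97) = -3.776%, loss ≈ 22196 × 3.776/100 ≈ 838.
Year 2001: gap = -1.6 × (7.49 - 3.97) = -5.632%, loss ≈ 22196 × 5.632/100 ≈ 1250.
Year 2002: gap = -1.6 × (8.5 - 3.97) = -7.248%, loss ≈ 22196 × 7.248/100 ≈ 1609.
Year 2003: gap = -1.6 × (8.95 - 3.97) = -7.968%, loss ≈ 22196 × 7.968/100 ≈ 1769.
Year 2004: gap = -1.6 × (8.76 - 3.97) = -7.664%, loss ≈ 22196 × 7.664/100 ≈ 1701.
Total lost output = 838 + 1250 + 1609 + 1769 + 1701 = 7167 billion.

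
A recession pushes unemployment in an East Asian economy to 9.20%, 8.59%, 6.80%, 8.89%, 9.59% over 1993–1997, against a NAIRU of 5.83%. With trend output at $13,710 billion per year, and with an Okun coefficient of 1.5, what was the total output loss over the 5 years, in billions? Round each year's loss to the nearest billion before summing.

Year 1993: gap = -1.5 × (9.2 - 5.83) = -5.055%, loss ≈ 13710 × 5.055/100 ≈ 693.
Year 1994: gap = -1.5 × (8.59 - 5.83) = -4.14%, loss ≈ 13710 × 4.14/100 ≈ 568.
Year 1995: gap = -1.5 × (6.8 - 5.83) = -1.455%, loss ≈ 13710 × 1.455/100 ≈ 199.
Year 1996: gap = -1.5 × (8.89 - 5.83) = -4.59%, loss ≈ 13710 × 4.59/100 ≈ 629.
Year 1997: gap = -1.5 × (9.59 - 5.83) = -5.64%, loss ≈ 13710 × 5.64/100 ≈ 773.
Total lost output = 693 + 568 + 199 + 629 + 773 = 2862 billion.

$2,862 billion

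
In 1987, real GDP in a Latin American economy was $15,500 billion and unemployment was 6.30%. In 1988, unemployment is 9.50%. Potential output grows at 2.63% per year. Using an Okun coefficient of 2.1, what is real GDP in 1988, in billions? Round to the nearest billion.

$14,866 billion

Δu = 9.5 - 6.3 = 3.2 points.
Okun's law (growth form): g_Y = g_Y* - β × Δu = 2.63 - 2.1 × (3.20) = 2.63 - 6.72 = -4.09%.
Real GDP in the next year = 15500 × (1 - 4.09/100) = 15500 × 0.9591 ≈ 14866 billion.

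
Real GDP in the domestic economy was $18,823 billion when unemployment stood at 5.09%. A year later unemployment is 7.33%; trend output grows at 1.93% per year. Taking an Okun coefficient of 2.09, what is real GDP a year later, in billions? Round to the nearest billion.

$18,305 billion

Δu = 7.33 - 5.09 = 2.24 points.
Okun's law (growth form): g_Y = g_Y* - β × Δu = 1.93 - 2.09 × (2.24) = 1.93 - 4.6816 = -2.7516%.
Real GDP in the next year = 18823 × (1 - 2.7516/100) = 18823 × 0.972484 ≈ 18305 billion.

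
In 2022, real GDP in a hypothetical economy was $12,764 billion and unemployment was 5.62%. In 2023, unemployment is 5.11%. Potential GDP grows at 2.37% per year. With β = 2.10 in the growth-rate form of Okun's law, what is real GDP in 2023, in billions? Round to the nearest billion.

$13,203 billion

Δu = 5.11 - 5.62 = -0.51 points.
Okun's law (growth form): g_Y = g_Y* - β × Δu = 2.37 - 2.10 × (-0.51) = 2.37 + 1.071 = 3.441%.
Real GDP in the next year = 12764 × (1 + 3.441/100) = 12764 × 1.03441 ≈ 13203 billion.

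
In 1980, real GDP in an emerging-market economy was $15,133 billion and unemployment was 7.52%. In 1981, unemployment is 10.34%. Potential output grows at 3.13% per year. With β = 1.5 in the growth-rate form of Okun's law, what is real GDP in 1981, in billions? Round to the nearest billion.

Δu = 10.34 - 7.52 = 2.82 points.
Okun's law (growth form): g_Y = g_Y* - β × Δu = 3.13 - 1.5 × (2.82) = 3.13 - 4.23 = -1.1%.
Real GDP in the next year = 15133 × (1 - 1.1/100) = 15133 × 0.989 ≈ 14967 billion.

$14,967 billion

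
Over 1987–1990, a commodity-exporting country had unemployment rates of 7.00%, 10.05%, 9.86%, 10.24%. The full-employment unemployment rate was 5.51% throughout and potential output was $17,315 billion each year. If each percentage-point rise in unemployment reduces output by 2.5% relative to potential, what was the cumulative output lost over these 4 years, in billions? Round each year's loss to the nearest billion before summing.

$6,540 billion

Year 1987: gap = -2.5 × (7 - 5.51) = -3.725%, loss ≈ 17315 × 3.725/100 ≈ 645.
Year 1988: gap = -2.5 × (10.05 - 5.51) = -11.35%, loss ≈ 17315 × 11.35/100 ≈ 1965.
Year 1989: gap = -2.5 × (9.86 - 5.51) = -10.875%, loss ≈ 17315 × 10.875/100 ≈ 1883.
Year 1990: gap = -2.5 × (10.24 - 5.51) = -11.825%, loss ≈ 17315 × 11.825/100 ≈ 2047.
Total lost output = 645 + 1965 + 1883 + 2047 = 6540 billion.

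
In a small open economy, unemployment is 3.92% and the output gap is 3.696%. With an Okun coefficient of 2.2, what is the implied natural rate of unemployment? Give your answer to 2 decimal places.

From Okun's law, u - u* = -(output gap)/β = -(3.696)/2.2 = -1.68 points.
So u* = 3.92 + 1.68 = 5.60%.

5.60%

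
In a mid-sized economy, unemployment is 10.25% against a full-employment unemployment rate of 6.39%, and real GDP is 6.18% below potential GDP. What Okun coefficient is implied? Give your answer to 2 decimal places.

Okun's law: output gap = -β × (u - u*).
-6.18 = -β × (10.25 - 6.39) = -β × 3.86, so β = 6.18/3.86 = 1.60.

β ≈ 1.60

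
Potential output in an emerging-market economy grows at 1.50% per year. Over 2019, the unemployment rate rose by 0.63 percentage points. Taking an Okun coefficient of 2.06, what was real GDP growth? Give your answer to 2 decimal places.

0.20%

Growth-rate Okun's law: g_Y = g_Y* - β × Δu.
g_Y = 1.50 - 2.06 × (0.63) = 1.5 - 1.2978 = 0.2022%, i.e. 0.20% to 2 d.p.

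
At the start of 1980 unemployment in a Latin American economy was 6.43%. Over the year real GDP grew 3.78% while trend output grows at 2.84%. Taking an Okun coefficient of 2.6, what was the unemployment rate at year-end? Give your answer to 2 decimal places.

6.07%

Growth-rate Okun's law: g_Y = g_Y* - β × Δu, so Δu = (g_Y* - g_Y)/β.
Δu = (2.84 - 3.78)/2.6 = -0.94/2.6 = -0.36 percentage points.
Year-end unemployment = 6.43 - 0.36 = 6.07%.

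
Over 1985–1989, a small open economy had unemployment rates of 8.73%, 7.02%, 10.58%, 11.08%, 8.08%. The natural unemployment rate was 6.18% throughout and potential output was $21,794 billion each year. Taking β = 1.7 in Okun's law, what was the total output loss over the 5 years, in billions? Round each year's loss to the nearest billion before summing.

$5,405 billion

Year 1985: gap = -1.7 × (8.73 - 6.18) = -4.335%, loss ≈ 21794 × 4.335/100 ≈ 945.
Year 1986: gap = -1.7 × (7.02 - 6.18) = -1.428%, loss ≈ 21794 × 1.428/100 ≈ 311.
Year 1987: gap = -1.7 × (10.58 - 6.18) = -7.48%, loss ≈ 21794 × 7.48/100 ≈ 1630.
Year 1988: gap = -1.7 × (11.08 - 6.18) = -8.33%, loss ≈ 21794 × 8.33/100 ≈ 1815.
Year 1989: gap = -1.7 × (8.08 - 6.18) = -3.23%, loss ≈ 21794 × 3.23/100 ≈ 704.
Total lost output = 945 + 311 + 1630 + 1815 + 704 = 5405 billion.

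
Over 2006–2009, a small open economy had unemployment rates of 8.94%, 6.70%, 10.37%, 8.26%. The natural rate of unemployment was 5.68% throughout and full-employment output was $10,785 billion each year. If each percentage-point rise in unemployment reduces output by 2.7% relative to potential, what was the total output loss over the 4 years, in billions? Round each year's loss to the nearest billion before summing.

$3,363 billion

Year 2006: gap = -2.7 × (8.94 - 5.68) = -8.802%, loss ≈ 10785 × 8.802/100 ≈ 949.
Year 2007: gap = -2.7 × (6.7 - 5.68) = -2.754%, loss ≈ 10785 × 2.754/100 ≈ 297.
Year 2008: gap = -2.7 × (10.37 - 5.68) = -12.663%, loss ≈ 10785 × 12.663/100 ≈ 1366.
Year 2009: gap = -2.7 × (8.26 - 5.68) = -6.966%, loss ≈ 10785 × 6.966/100 ≈ 751.
Total lost output = 949 + 297 + 1366 + 751 = 3363 billion.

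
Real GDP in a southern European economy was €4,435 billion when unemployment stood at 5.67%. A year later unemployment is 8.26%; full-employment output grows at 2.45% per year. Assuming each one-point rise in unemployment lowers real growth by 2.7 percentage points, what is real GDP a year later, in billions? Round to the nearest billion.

Δu = 8.26 - 5.67 = 2.59 points.
Okun's law (growth form): g_Y = g_Y* - β × Δu = 2.45 - 2.7 × (2.59) = 2.45 - 6.993 = -4.543%.
Real GDP in the next year = 4435 × (1 - 4.543/100) = 4435 × 0.95457 ≈ 4234 billion.

€4,234 billion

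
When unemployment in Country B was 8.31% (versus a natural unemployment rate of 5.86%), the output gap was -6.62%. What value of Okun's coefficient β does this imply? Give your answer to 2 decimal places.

Okun's law: output gap = -β × (u - u*).
-6.62 = -β × (8.31 - 5.86) = -β × 2.45, so β = 6.62/2.45 = 2.70.

β ≈ 2.70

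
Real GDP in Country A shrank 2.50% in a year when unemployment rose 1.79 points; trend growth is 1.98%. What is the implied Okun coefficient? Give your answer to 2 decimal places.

β ≈ 2.50

Growth form: g_Y = g_Y* - β × Δu, so β = (g_Y* - g_Y)/Δu.
β = (1.98 + 2.5)/1.79 = 4.48/1.79 = 2.50.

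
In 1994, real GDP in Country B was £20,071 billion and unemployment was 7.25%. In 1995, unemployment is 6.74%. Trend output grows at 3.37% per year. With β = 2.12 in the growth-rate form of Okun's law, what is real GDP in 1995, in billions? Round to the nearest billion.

Δu = 6.74 - 7.25 = -0.51 points.
Okun's law (growth form): g_Y = g_Y* - β × Δu = 3.37 - 2.12 × (-0.51) = 3.37 + 1.0812 = 4.4512%.
Real GDP in the next year = 20071 × (1 + 4.4512/100) = 20071 × 1.044512 ≈ 20964 billion.

£20,964 billion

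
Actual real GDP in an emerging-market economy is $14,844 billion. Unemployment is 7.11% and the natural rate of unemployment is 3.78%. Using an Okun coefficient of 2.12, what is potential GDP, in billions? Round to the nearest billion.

Unemployment gap = 7.11 - 3.78 = 3.33 points, so output gap = -2.12 × 3.33 = -7.0596%.
Since Y = Y* × (1 + gap/100), Y* = 14844/0.929404 ≈ 15972 billion.

$15,972 billion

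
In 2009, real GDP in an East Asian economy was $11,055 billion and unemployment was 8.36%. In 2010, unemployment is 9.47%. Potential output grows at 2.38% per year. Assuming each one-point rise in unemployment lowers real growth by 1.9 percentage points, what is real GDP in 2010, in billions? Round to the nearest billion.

$11,085 billion

Δu = 9.47 - 8.36 = 1.11 points.
Okun's law (growth form): g_Y = g_Y* - β × Δu = 2.38 - 1.9 × (1.11) = 2.38 - 2.109 = 0.271%.
Real GDP in the next year = 11055 × (1 + 0.271/100) = 11055 × 1.00271 ≈ 11085 billion.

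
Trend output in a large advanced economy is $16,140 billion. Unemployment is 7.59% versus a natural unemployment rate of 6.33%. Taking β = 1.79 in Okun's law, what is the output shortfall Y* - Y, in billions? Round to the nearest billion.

$364 billion

Output gap = -1.79 × (7.59 - 6.33) = -1.79 × 1.26 = -2.2554%.
Actual GDP ≈ 16140 × 0.977446 ≈ 15776 billion, so the shortfall is 16140 - 15776 = 364 billion.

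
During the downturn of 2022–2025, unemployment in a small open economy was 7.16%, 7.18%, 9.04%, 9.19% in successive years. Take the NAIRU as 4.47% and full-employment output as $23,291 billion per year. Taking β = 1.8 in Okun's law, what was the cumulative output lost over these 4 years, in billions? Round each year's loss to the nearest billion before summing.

Year 2022: gap = -1.8 × (7.16 - 4.47) = -4.842%, loss ≈ 23291 × 4.842/100 ≈ 1128.
Year 2023: gap = -1.8 × (7.18 - 4.47) = -4.878%, loss ≈ 23291 × 4.878/100 ≈ 1136.
Year 2024: gap = -1.8 × (9.04 - 4.47) = -8.226%, loss ≈ 23291 × 8.226/100 ≈ 1916.
Year 2025: gap = -1.8 × (9.19 - 4.47) = -8.496%, loss ≈ 23291 × 8.496/100 ≈ 1979.
Total lost output = 1128 + 1136 + 1916 + 1979 = 6159 billion.

$6,159 billion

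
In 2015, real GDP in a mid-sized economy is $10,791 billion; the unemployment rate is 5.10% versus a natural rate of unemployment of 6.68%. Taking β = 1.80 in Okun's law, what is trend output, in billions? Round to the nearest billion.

Unemployment gap = 5.1 - 6.68 = -1.58 points, so output gap = -1.8 × (-1.58) = 2.844%.
Since Y = Y* × (1 + gap/100), Y* = 10791/1.02844 ≈ 10493 billion.

$10,493 billion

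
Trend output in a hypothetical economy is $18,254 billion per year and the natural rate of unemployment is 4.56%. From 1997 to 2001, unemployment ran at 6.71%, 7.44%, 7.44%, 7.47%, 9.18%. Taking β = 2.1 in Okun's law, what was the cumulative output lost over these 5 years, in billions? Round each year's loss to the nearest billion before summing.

$5,919 billion

Year 1997: gap = -2.1 × (6.71 - 4.56) = -4.515%, loss ≈ 18254 × 4.515/100 ≈ 824.
Year 1998: gap = -2.1 × (7.44 - 4.56) = -6.048%, loss ≈ 18254 × 6.048/100 ≈ 1104.
Year 1999: gap = -2.1 × (7.44 - 4.56) = -6.048%, loss ≈ 18254 × 6.048/100 ≈ 1104.
Year 2000: gap = -2.1 × (7.47 - 4.56) = -6.111%, loss ≈ 18254 × 6.111/100 ≈ 1116.
Year 2001: gap = -2.1 × (9.18 - 4.56) = -9.702%, loss ≈ 18254 × 9.702/100 ≈ 1771.
Total lost output = 824 + 1104 + 1104 + 1116 + 1771 = 5919 billion.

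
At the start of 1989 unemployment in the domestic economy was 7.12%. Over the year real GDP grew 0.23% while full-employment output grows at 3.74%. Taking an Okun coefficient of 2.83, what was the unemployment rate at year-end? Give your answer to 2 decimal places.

Growth-rate Okun's law: g_Y = g_Y* - β × Δu, so Δu = (g_Y* - g_Y)/β.
Δu = (3.74 - 0.23)/2.83 = 3.51/2.83 = 1.24 percentage points.
Year-end unemployment = 7.12 + 1.24 = 8.36%.

8.36%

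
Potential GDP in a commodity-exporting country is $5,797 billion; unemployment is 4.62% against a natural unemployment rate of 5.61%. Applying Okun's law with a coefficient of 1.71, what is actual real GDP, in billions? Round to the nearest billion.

$5,895 billion

Unemployment gap = 4.62 - 5.61 = -0.99 points, so the output gap is -1.71 × (-0.99) = 1.6929%.
Actual GDP = 5797 × (1 + 1.6929/100) = 5797 × 1.016929 ≈ 5895 billion.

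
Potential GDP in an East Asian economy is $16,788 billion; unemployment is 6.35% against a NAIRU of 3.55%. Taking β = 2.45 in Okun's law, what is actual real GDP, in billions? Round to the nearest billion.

Unemployment gap = 6.35 - 3.55 = 2.8 points, so the output gap is -2.45 × 2.8 = -6.86%.
Actual GDP = 16788 × (1 - 6.86/100) = 16788 × 0.9314 ≈ 15636 billion.

$15,636 billion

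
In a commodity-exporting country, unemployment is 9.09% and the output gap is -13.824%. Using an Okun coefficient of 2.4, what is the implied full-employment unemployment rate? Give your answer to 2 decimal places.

3.33%

From Okun's law, u - u* = -(output gap)/β = -(-13.824)/2.4 = 5.76 points.
So u* = 9.09 - 5.76 = 3.33%.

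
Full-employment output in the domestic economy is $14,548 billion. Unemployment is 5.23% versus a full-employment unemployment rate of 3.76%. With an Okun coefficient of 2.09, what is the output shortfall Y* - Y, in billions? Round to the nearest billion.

Output gap = -2.09 × (5.23 - 3.76) = -2.09 × 1.47 = -3.0723%.
Actual GDP ≈ 14548 × 0.969277 ≈ 14101 billion, so the shortfall is 14548 - 14101 = 447 billion.

$447 billion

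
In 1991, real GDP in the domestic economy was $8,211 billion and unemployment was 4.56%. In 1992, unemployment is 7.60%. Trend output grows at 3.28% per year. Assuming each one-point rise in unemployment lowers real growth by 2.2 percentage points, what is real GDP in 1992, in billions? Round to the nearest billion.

$7,931 billion

Δu = 7.6 - 4.56 = 3.04 points.
Okun's law (growth form): g_Y = g_Y* - β × Δu = 3.28 - 2.2 × (3.04) = 3.28 - 6.688 = -3.408%.
Real GDP in the next year = 8211 × (1 - 3.408/100) = 8211 × 0.96592 ≈ 7931 billion.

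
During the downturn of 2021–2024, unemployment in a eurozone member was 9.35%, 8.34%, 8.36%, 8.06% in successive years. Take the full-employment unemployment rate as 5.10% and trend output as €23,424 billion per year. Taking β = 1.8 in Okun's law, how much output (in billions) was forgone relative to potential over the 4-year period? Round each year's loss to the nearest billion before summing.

€5,781 billion

Year 2021: gap = -1.8 × (9.35 - 5.1) = -7.65%, loss ≈ 23424 × 7.65/100 ≈ 1792.
Year 2022: gap = -1.8 × (8.34 - 5.1) = -5.832%, loss ≈ 23424 × 5.832/100 ≈ 1366.
Year 2023: gap = -1.8 × (8.36 - 5.1) = -5.868%, loss ≈ 23424 × 5.868/100 ≈ 1375.
Year 2024: gap = -1.8 × (8.06 - 5.1) = -5.328%, loss ≈ 23424 × 5.328/100 ≈ 1248.
Total lost output = 1792 + 1366 + 1375 + 1248 = 5781 billion.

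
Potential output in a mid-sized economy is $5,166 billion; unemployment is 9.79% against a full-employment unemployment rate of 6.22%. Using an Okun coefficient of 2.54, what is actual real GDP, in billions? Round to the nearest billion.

$4,698 billion

Unemployment gap = 9.79 - 6.22 = 3.57 points, so the output gap is -2.54 × 3.57 = -9.0678%.
Actual GDP = 5166 × (1 - 9.0678/100) = 5166 × 0.909322 ≈ 4698 billion.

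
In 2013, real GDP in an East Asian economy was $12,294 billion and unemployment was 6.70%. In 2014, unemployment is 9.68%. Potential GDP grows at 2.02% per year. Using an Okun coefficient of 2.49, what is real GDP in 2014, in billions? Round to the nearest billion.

$11,630 billion

Δu = 9.68 - 6.7 = 2.98 points.
Okun's law (growth form): g_Y = g_Y* - β × Δu = 2.02 - 2.49 × (2.98) = 2.02 - 7.4202 = -5.4002%.
Real GDP in the next year = 12294 × (1 - 5.4002/100) = 12294 × 0.945998 ≈ 11630 billion.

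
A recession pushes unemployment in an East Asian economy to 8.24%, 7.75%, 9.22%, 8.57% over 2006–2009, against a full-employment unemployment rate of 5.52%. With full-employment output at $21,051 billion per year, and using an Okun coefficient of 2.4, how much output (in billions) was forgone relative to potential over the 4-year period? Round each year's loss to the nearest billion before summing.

$5,911 billion

Year 2006: gap = -2.4 × (8.24 - 5.52) = -6.528%, loss ≈ 21051 × 6.528/100 ≈ 1374.
Year 2007: gap = -2.4 × (7.75 - 5.52) = -5.352%, loss ≈ 21051 × 5.352/100 ≈ 1127.
Year 2008: gap = -2.4 × (9.22 - 5.52) = -8.88%, loss ≈ 21051 × 8.88/100 ≈ 1869.
Year 2009: gap = -2.4 × (8.57 - 5.52) = -7.32%, loss ≈ 21051 × 7.32/100 ≈ 1541.
Total lost output = 1374 + 1127 + 1869 + 1541 = 5911 billion.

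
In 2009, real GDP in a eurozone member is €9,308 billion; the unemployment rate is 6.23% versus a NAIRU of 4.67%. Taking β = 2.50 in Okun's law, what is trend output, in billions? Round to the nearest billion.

Unemployment gap = 6.23 - 4.67 = 1.56 points, so output gap = -2.5 × 1.56 = -3.9%.
Since Y = Y* × (1 + gap/100), Y* = 9308/0.961 ≈ 9686 billion.

€9,686 billion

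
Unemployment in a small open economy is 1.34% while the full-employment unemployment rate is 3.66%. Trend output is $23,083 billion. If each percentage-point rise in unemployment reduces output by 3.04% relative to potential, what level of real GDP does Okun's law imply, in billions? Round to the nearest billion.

$24,711 billion

Unemployment gap = 1.34 - 3.66 = -2.32 points, so the output gap is -3.04 × (-2.32) = 7.0528%.
Actual GDP = 23083 × (1 + 7.0528/100) = 23083 × 1.070528 ≈ 24711 billion.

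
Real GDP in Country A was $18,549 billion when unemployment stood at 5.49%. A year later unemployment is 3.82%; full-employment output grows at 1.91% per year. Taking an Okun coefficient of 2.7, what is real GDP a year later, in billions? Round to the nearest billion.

$19,740 billion

Δu = 3.82 - 5.49 = -1.67 points.
Okun's law (growth form): g_Y = g_Y* - β × Δu = 1.91 - 2.7 × (-1.67) = 1.91 + 4.509 = 6.419%.
Real GDP in the next year = 18549 × (1 + 6.419/100) = 18549 × 1.06419 ≈ 19740 billion.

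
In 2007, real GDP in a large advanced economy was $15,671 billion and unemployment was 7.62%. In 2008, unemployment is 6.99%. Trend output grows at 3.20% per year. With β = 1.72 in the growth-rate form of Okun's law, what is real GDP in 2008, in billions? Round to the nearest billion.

Δu = 6.99 - 7.62 = -0.63 points.
Okun's law (growth form): g_Y = g_Y* - β × Δu = 3.20 - 1.72 × (-0.63) = 3.2 + 1.0836 = 4.2836%.
Real GDP in the next year = 15671 × (1 + 4.2836/100) = 15671 × 1.042836 ≈ 16342 billion.

$16,342 billion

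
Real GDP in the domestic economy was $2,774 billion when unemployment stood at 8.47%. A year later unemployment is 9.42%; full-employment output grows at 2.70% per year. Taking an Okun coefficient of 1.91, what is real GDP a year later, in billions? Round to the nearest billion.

$2,799 billion

Δu = 9.42 - 8.47 = 0.95 points.
Okun's law (growth form): g_Y = g_Y* - β × Δu = 2.70 - 1.91 × (0.95) = 2.7 - 1.8145 = 0.8855%.
Real GDP in the next year = 2774 × (1 + 0.8855/100) = 2774 × 1.008855 ≈ 2799 billion.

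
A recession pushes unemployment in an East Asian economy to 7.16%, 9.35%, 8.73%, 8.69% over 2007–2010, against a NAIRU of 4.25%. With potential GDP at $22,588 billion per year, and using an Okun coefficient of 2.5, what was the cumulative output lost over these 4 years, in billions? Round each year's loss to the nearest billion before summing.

$9,560 billion

Year 2007: gap = -2.5 × (7.16 - 4.25) = -7.275%, loss ≈ 22588 × 7.275/100 ≈ 1643.
Year 2008: gap = -2.5 × (9.35 - 4.25) = -12.75%, loss ≈ 22588 × 12.75/100 ≈ 2880.
Year 2009: gap = -2.5 × (8.73 - 4.25) = -11.2%, loss ≈ 22588 × 11.2/100 ≈ 2530.
Year 2010: gap = -2.5 × (8.69 - 4.25) = -11.1%, loss ≈ 22588 × 11.1/100 ≈ 2507.
Total lost output = 1643 + 2880 + 2530 + 2507 = 9560 billion.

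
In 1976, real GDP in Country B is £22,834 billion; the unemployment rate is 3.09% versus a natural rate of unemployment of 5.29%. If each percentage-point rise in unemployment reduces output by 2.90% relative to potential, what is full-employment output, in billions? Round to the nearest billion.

£21,465 billion

Unemployment gap = 3.09 - 5.29 = -2.2 points, so output gap = -2.9 × (-2.2) = 6.38%.
Since Y = Y* × (1 + gap/100), Y* = 22834/1.0638 ≈ 21465 billion.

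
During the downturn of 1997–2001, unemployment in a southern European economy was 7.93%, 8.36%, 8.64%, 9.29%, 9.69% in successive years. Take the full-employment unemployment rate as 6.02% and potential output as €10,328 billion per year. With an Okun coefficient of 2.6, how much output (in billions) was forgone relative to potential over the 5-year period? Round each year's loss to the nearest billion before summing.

€3,708 billion

Year 1997: gap = -2.6 × (7.93 - 6.02) = -4.966%, loss ≈ 10328 × 4.966/100 ≈ 513.
Year 1998: gap = -2.6 × (8.36 - 6.02) = -6.084%, loss ≈ 10328 × 6.084/100 ≈ 628.
Year 1999: gap = -2.6 × (8.64 - 6.02) = -6.812%, loss ≈ 10328 × 6.812/100 ≈ 704.
Year 2000: gap = -2.6 × (9.29 - 6.02) = -8.502%, loss ≈ 10328 × 8.502/100 ≈ 878.
Year 2001: gap = -2.6 × (9.69 - 6.02) = -9.542%, loss ≈ 10328 × 9.542/100 ≈ 985.
Total lost output = 513 + 628 + 704 + 878 + 985 = 3708 billion.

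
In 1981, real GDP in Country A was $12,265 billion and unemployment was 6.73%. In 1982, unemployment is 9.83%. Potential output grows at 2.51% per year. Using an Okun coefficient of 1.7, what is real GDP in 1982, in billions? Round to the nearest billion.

Δu = 9.83 - 6.73 = 3.1 points.
Okun's law (growth form): g_Y = g_Y* - β × Δu = 2.51 - 1.7 × (3.10) = 2.51 - 5.27 = -2.76%.
Real GDP in the next year = 12265 × (1 - 2.76/100) = 12265 × 0.9724 ≈ 11926 billion.

$11,926 billion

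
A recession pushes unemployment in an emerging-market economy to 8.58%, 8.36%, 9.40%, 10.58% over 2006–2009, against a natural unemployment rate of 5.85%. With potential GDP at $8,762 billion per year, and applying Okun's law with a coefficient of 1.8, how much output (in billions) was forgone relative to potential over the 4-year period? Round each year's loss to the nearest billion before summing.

Year 2006: gap = -1.8 × (8.58 - 5.85) = -4.914%, loss ≈ 8762 × 4.914/100 ≈ 431.
Year 2007: gap = -1.8 × (8.36 - 5.85) = -4.518%, loss ≈ 8762 × 4.518/100 ≈ 396.
Year 2008: gap = -1.8 × (9.4 - 5.85) = -6.39%, loss ≈ 8762 × 6.39/100 ≈ 560.
Year 2009: gap = -1.8 × (10.58 - 5.85) = -8.514%, loss ≈ 8762 × 8.514/100 ≈ 746.
Total lost output = 431 + 396 + 560 + 746 = 2133 billion.

$2,133 billion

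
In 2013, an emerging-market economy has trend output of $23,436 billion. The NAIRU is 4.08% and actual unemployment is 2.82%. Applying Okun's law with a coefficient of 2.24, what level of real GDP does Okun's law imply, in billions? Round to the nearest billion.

Unemployment gap = 2.82 - 4.08 = -1.26 points, so the output gap is -2.24 × (-1.26) = 2.8224%.
Actual GDP = 23436 × (1 + 2.8224/100) = 23436 × 1.028224 ≈ 24097 billion.

$24,097 billion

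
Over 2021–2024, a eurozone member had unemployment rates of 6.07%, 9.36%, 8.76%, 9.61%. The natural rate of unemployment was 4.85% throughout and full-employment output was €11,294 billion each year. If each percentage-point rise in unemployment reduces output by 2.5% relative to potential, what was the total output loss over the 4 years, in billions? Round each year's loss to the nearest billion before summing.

€4,065 billion

Year 2021: gap = -2.5 × (6.07 - 4.85) = -3.05%, loss ≈ 11294 × 3.05/100 ≈ 344.
Year 2022: gap = -2.5 × (9.36 - 4.85) = -11.275%, loss ≈ 11294 × 11.275/100 ≈ 1273.
Year 2023: gap = -2.5 × (8.76 - 4.85) = -9.775%, loss ≈ 11294 × 9.775/100 ≈ 1104.
Year 2024: gap = -2.5 × (9.61 - 4.85) = -11.9%, loss ≈ 11294 × 11.9/100 ≈ 1344.
Total lost output = 344 + 1273 + 1104 + 1344 = 4065 billion.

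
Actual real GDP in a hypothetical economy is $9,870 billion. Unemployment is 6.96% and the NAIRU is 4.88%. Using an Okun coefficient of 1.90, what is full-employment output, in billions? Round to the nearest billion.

Unemployment gap = 6.96 - 4.88 = 2.08 points, so output gap = -1.9 × 2.08 = -3.952%.
Since Y = Y* × (1 + gap/100), Y* = 9870/0.96048 ≈ 10276 billion.

$10,276 billion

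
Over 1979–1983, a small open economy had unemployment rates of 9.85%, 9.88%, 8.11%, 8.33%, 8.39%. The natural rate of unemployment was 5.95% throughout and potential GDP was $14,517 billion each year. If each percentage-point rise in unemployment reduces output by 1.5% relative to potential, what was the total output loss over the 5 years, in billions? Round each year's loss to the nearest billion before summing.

$3,224 billion

Year 1979: gap = -1.5 × (9.85 - 5.95) = -5.85%, loss ≈ 14517 × 5.85/100 ≈ 849.
Year 1980: gap = -1.5 × (9.88 - 5.95) = -5.895%, loss ≈ 14517 × 5.895/100 ≈ 856.
Year 1981: gap = -1.5 × (8.11 - 5.95) = -3.24%, loss ≈ 14517 × 3.24/100 ≈ 470.
Year 1982: gap = -1.5 × (8.33 - 5.95) = -3.57%, loss ≈ 14517 × 3.57/100 ≈ 518.
Year 1983: gap = -1.5 × (8.39 - 5.95) = -3.66%, loss ≈ 14517 × 3.66/100 ≈ 531.
Total lost output = 849 + 856 + 470 + 518 + 531 = 3224 billion.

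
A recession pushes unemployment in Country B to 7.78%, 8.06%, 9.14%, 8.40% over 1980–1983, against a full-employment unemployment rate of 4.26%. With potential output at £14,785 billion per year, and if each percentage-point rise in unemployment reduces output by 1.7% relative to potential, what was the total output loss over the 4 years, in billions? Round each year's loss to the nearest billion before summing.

Year 1980: gap = -1.7 × (7.78 - 4.26) = -5.984%, loss ≈ 14785 × 5.984/100 ≈ 885.
Year 1981: gap = -1.7 × (8.06 - 4.26) = -6.46%, loss ≈ 14785 × 6.46/100 ≈ 955.
Year 1982: gap = -1.7 × (9.14 - 4.26) = -8.296%, loss ≈ 14785 × 8.296/100 ≈ 1227.
Year 1983: gap = -1.7 × (8.4 - 4.26) = -7.038%, loss ≈ 14785 × 7.038/100 ≈ 1041.
Total lost output = 885 + 955 + 1227 + 1041 = 4108 billion.

£4,108 billion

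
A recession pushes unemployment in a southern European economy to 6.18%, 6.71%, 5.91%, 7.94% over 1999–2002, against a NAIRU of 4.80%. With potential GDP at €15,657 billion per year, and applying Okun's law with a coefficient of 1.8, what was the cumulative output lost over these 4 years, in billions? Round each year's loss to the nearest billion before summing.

Year 1999: gap = -1.8 × (6.18 - 4.8) = -2.484%, loss ≈ 15657 × 2.484/100 ≈ 389.
Year 2000: gap = -1.8 × (6.71 - 4.8) = -3.438%, loss ≈ 15657 × 3.438/100 ≈ 538.
Year 2001: gap = -1.8 × (5.91 - 4.8) = -1.998%, loss ≈ 15657 × 1.998/100 ≈ 313.
Year 2002: gap = -1.8 × (7.94 - 4.8) = -5.652%, loss ≈ 15657 × 5.652/100 ≈ 885.
Total lost output = 389 + 538 + 313 + 885 = 2125 billion.

€2,125 billion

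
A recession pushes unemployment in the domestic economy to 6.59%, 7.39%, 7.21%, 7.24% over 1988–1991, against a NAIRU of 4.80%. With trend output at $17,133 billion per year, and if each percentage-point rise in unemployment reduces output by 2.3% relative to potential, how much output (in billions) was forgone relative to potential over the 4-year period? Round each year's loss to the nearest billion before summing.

$3,638 billion

Year 1988: gap = -2.3 × (6.59 - 4.8) = -4.117%, loss ≈ 17133 × 4.117/100 ≈ 705.
Year 1989: gap = -2.3 × (7.39 - 4.8) = -5.957%, loss ≈ 17133 × 5.957/100 ≈ 1021.
Year 1990: gap = -2.3 × (7.21 - 4.8) = -5.543%, loss ≈ 17133 × 5.543/100 ≈ 950.
Year 1991: gap = -2.3 × (7.24 - 4.8) = -5.612%, loss ≈ 17133 × 5.612/100 ≈ 962.
Total lost output = 705 + 1021 + 950 + 962 = 3638 billion.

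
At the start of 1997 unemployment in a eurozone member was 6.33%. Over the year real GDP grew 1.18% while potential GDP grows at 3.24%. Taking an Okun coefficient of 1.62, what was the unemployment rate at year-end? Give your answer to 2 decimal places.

Growth-rate Okun's law: g_Y = g_Y* - β × Δu, so Δu = (g_Y* - g_Y)/β.
Δu = (3.24 - 1.18)/1.62 = 2.06/1.62 = 1.27 percentage points.
Year-end unemployment = 6.33 + 1.27 = 7.60%.

7.60%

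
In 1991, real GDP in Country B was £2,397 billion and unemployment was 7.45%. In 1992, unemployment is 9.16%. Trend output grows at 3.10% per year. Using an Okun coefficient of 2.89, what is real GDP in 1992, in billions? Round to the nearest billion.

Δu = 9.16 - 7.45 = 1.71 points.
Okun's law (growth form): g_Y = g_Y* - β × Δu = 3.10 - 2.89 × (1.71) = 3.1 - 4.9419 = -1.8419%.
Real GDP in the next year = 2397 × (1 - 1.8419/100) = 2397 × 0.981581 ≈ 2353 billion.

£2,353 billion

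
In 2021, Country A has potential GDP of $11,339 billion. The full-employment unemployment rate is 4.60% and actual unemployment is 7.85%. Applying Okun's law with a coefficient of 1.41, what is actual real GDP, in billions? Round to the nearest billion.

$10,819 billion

Unemployment gap = 7.85 - 4.6 = 3.25 points, so the output gap is -1.41 × 3.25 = -4.5825%.
Actual GDP = 11339 × (1 - 4.5825/100) = 11339 × 0.954175 ≈ 10819 billion.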